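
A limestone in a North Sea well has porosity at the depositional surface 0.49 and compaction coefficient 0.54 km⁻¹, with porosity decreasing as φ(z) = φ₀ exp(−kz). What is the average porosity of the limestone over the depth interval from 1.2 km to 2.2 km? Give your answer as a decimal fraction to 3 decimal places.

0.198

⟨φ⟩ = (1/(z₂−z₁)) ∫ φ₀ e^(−kz) dz = φ₀·(e^(−k·z₁) − e^(−k·z₂)) / (k·(z₂−z₁))
e^(−0.54×1.2) = 0.5231; e^(−0.54×2.2) = 0.3048
⟨φ⟩ = 0.49 × (0.5231 − 0.3048) / (0.54 × 1) = 0.49 × 0.4042 = 0.1981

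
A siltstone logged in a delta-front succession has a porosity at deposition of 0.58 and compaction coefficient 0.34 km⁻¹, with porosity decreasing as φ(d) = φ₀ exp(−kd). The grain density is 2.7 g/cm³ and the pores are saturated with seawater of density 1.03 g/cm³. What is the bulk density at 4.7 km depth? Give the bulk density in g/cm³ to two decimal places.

2.50 g/cm³

Porosity at depth: φ = 0.58·exp(−0.34×4.7) = 0.58×0.2023 = 0.1173
Bulk density: ρ_b = (1−φ)ρ_g + φ·ρ_f = 0.8827×2.7 + 0.1173×1.03
       = 2.383 + 0.121 = 2.504 g/cm³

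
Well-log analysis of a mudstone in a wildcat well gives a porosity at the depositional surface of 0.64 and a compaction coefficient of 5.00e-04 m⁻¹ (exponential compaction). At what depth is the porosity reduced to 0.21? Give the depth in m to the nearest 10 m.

Working in km (1 km = 1000 m; β in km⁻¹ = β in m⁻¹ × 1000):
Invert Athy's law: d = ln(n₀/n) / β
d = ln(0.64/0.21) / 0.5 = ln(3.048) / 0.5 = 1.1144 / 0.5 = 2.229 km

2230 m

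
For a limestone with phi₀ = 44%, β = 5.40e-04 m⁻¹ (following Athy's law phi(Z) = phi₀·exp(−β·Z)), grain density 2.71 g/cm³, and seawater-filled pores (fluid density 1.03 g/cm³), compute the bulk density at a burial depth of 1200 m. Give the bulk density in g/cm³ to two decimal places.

Working in km (1 km = 1000 m; β in km⁻¹ = β in m⁻¹ × 1000):
Porosity at depth: phi = 0.44·exp(−0.54×1.2) = 0.44×0.5231 = 0.2302
Bulk density: ρ_b = (1−phi)ρ_g + phi·ρ_f = 0.7698×2.71 + 0.2302×1.03
       = 2.086 + 0.237 = 2.323 g/cm³

2.32 g/cm³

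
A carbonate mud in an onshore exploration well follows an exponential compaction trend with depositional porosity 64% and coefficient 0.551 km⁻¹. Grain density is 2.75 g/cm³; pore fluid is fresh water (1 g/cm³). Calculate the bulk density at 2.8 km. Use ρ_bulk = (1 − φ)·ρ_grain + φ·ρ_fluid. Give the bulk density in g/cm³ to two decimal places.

2.51 g/cm³

Porosity at depth: phi = 0.64·exp(−0.551×2.8) = 0.64×0.2138 = 0.1368
Bulk density: ρ_b = (1−phi)ρ_g + phi·ρ_f = 0.8632×2.75 + 0.1368×1
       = 2.374 + 0.137 = 2.511 g/cm³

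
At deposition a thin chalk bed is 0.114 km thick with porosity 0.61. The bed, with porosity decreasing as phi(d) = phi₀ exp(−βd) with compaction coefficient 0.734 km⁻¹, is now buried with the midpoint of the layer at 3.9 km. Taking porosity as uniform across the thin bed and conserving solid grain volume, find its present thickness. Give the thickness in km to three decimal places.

0.046 km

Porosity at 3.9 km: phi = 0.61·exp(−0.734×3.9) = 0.0348
Solid-volume conservation: h(1−phi) = h₀(1−phi₀) ⇒ h = h₀·(1−phi₀)/(1−phi)
h = 0.114 × (1 − 0.61)/(1 − 0.0348) = 0.114 × 0.4041 = 0.0461 km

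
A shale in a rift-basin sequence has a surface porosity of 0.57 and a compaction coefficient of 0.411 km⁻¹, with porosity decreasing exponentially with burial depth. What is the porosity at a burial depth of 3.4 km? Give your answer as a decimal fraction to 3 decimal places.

0.141

phi = phi₀·exp(−k·Z) = 0.57 × exp(−0.411 × 3.4) = 0.57 × exp(−1.397)
  = 0.57 × 0.2472 = 0.1409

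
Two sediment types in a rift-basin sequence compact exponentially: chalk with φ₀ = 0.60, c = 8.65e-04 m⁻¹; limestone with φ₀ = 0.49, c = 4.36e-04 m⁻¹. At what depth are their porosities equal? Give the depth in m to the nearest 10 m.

470 m

Working in km (1 km = 1000 m; c in km⁻¹ = c in m⁻¹ × 1000):
Set φ₀ₐ e^(−cₐz) = φ₀ᵦ e^(−cᵦz) ⇒ ln(φ₀ₐ/φ₀ᵦ) = (cₐ − cᵦ)·z
z = ln(0.6/0.49) / (0.865 − 0.436) = 0.2025 / 0.429 = 0.472 km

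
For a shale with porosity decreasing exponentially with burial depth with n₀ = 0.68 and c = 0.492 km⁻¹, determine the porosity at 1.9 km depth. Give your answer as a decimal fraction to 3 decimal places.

0.267

n = n₀·exp(−c·z) = 0.68 × exp(−0.492 × 1.9) = 0.68 × exp(−0.9348)
  = 0.68 × 0.3927 = 0.2670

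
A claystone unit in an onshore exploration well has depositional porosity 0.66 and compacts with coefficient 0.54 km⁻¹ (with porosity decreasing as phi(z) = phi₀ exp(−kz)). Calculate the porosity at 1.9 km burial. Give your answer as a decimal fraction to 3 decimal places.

0.237

phi = phi₀·exp(−k·z) = 0.66 × exp(−0.54 × 1.9) = 0.66 × exp(−1.026)
  = 0.66 × 0.3584 = 0.2366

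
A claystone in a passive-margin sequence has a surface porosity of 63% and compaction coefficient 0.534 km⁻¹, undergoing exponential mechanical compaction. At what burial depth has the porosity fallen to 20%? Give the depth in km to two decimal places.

2.15 km

Invert Athy's law: z = ln(n₀/n) / k
z = ln(0.63/0.2) / 0.534 = ln(3.15) / 0.534 = 1.1474 / 0.534 = 2.149 km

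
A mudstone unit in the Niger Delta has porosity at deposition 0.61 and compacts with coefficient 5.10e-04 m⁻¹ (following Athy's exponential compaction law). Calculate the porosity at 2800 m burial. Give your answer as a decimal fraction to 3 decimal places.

Working in km (1 km = 1000 m; c in km⁻¹ = c in m⁻¹ × 1000):
n = n₀·exp(−c·z) = 0.61 × exp(−0.51 × 2.8) = 0.61 × exp(−1.428)
  = 0.61 × 0.2398 = 0.1463

0.146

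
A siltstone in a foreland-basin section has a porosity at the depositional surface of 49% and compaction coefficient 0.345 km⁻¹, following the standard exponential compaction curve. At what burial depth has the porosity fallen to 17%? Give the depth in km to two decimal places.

3.07 km

Invert Athy's law: d = ln(φ₀/φ) / β
d = ln(0.49/0.17) / 0.345 = ln(2.882) / 0.345 = 1.0586 / 0.345 = 3.068 km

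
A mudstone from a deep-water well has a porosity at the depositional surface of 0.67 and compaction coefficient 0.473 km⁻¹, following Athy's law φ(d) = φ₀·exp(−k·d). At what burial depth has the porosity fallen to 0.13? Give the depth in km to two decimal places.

Invert Athy's law: d = ln(φ₀/φ) / k
d = ln(0.67/0.13) / 0.473 = ln(5.154) / 0.473 = 1.6397 / 0.473 = 3.467 km

3.47 km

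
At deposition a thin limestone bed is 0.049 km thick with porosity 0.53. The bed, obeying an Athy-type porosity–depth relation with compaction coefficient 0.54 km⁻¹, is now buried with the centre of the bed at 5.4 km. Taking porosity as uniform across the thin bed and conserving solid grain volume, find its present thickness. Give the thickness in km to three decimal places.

0.024 km

Porosity at 5.4 km: φ = 0.53·exp(−0.54×5.4) = 0.0287
Solid-volume conservation: h(1−φ) = h₀(1−φ₀) ⇒ h = h₀·(1−φ₀)/(1−φ)
h = 0.049 × (1 − 0.53)/(1 − 0.0287) = 0.049 × 0.4839 = 0.0237 km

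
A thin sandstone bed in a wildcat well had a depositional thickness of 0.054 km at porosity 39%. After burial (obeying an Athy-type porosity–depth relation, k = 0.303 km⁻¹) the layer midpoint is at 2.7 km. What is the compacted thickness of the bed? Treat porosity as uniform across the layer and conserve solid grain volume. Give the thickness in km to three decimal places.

Porosity at 2.7 km: phi = 0.39·exp(−0.303×2.7) = 0.1721
Solid-volume conservation: h(1−phi) = h₀(1−phi₀) ⇒ h = h₀·(1−phi₀)/(1−phi)
h = 0.054 × (1 − 0.39)/(1 − 0.1721) = 0.054 × 0.7368 = 0.0398 km

0.040 km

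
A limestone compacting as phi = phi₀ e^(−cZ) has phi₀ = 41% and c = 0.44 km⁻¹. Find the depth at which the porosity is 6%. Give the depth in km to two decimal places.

4.37 km

Invert Athy's law: Z = ln(phi₀/phi) / c
Z = ln(0.41/0.06) / 0.44 = ln(6.833) / 0.44 = 1.9218 / 0.44 = 4.368 km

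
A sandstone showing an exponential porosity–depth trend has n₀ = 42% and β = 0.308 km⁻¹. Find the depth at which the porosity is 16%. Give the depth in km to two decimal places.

Invert Athy's law: d = ln(n₀/n) / β
d = ln(0.42/0.16) / 0.308 = ln(2.625) / 0.308 = 0.9651 / 0.308 = 3.133 km

3.13 km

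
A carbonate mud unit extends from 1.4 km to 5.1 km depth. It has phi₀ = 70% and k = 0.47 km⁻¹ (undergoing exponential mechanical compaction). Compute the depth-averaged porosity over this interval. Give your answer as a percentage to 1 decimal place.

⟨phi⟩ = (1/(d₂−d₁)) ∫ phi₀ e^(−kd) dd = phi₀·(e^(−k·d₁) − e^(−k·d₂)) / (k·(d₂−d₁))
e^(−0.47×1.4) = 0.5179; e^(−0.47×5.1) = 0.0910
⟨phi⟩ = 0.7 × (0.5179 − 0.0910) / (0.47 × 3.7) = 0.7 × 0.2455 = 0.1718

17.2%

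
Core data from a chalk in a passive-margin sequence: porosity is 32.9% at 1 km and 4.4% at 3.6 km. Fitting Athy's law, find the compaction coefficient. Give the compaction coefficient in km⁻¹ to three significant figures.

Athy: φ(d) = φ₀ e^(−cd) ⇒ φ₁/φ₂ = e^{c(d₂−d₁)} ⇒ c = ln(φ₁/φ₂)/(d₂−d₁)
c = ln(0.329/0.044) / (3.6 − 1) = ln(7.477) / 2.6 = 2.0119 / 2.6 = 0.7738 km⁻¹

0.774 km⁻¹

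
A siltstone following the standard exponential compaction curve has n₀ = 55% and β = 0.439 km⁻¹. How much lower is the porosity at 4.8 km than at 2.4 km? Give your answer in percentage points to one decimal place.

n(2.4) = 0.55·e^(−0.439×2.4) = 0.1918
n(4.8) = 0.55·e^(−0.439×4.8) = 0.0669
Δn = 0.1918 − 0.0669 = 0.1249

12.5 percentage points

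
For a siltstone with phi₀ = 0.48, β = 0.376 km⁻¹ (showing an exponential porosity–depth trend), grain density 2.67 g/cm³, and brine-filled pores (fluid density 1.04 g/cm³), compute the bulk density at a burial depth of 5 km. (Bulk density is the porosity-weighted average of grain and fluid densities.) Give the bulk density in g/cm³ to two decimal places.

Porosity at depth: phi = 0.48·exp(−0.376×5) = 0.48×0.1526 = 0.0732
Bulk density: ρ_b = (1−phi)ρ_g + phi·ρ_f = 0.9268×2.67 + 0.0732×1.04
       = 2.474 + 0.076 = 2.551 g/cm³

2.55 g/cm³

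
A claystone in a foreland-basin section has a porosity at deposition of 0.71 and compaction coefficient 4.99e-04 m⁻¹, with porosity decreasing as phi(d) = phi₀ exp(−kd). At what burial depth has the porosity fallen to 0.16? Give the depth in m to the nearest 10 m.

Working in km (1 km = 1000 m; k in km⁻¹ = k in m⁻¹ × 1000):
Invert Athy's law: d = ln(phi₀/phi) / k
d = ln(0.71/0.16) / 0.499 = ln(4.438) / 0.499 = 1.4901 / 0.499 = 2.986 km

2990 m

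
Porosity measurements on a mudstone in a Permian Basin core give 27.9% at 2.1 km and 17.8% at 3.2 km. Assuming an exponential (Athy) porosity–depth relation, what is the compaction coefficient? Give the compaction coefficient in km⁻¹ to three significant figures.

Athy: φ(d) = φ₀ e^(−kd) ⇒ φ₁/φ₂ = e^{k(d₂−d₁)} ⇒ k = ln(φ₁/φ₂)/(d₂−d₁)
k = ln(0.279/0.178) / (3.2 − 2.1) = ln(1.567) / 1.1 = 0.4494 / 1.1 = 0.4086 km⁻¹

0.409 km⁻¹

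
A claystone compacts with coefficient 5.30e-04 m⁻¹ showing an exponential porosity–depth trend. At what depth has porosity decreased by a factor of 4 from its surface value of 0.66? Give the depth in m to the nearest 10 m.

Working in km (1 km = 1000 m; c in km⁻¹ = c in m⁻¹ × 1000):
φ/φ₀ = 1/4 ⇒ exp(−c·d) = 1/4 ⇒ d = ln(4) / c
d = 1.3863 / 0.53 = 2.616 km

2620 m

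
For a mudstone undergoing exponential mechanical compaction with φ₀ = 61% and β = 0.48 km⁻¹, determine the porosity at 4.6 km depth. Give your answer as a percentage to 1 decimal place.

φ = φ₀·exp(−β·z) = 0.61 × exp(−0.48 × 4.6) = 0.61 × exp(−2.208)
  = 0.61 × 0.1099 = 0.0671

6.7%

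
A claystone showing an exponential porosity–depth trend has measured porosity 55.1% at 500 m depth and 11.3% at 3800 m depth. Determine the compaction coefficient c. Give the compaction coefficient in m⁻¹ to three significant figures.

0.000480 m⁻¹

Working in km (1 km = 1000 m; c in km⁻¹ = c in m⁻¹ × 1000):
Athy: phi(Z) = phi₀ e^(−cZ) ⇒ phi₁/phi₂ = e^{c(Z₂−Z₁)} ⇒ c = ln(phi₁/phi₂)/(Z₂−Z₁)
c = ln(0.551/0.113) / (3.8 − 0.5) = ln(4.876) / 3.3 = 1.5843 / 3.3 = 0.4801 km⁻¹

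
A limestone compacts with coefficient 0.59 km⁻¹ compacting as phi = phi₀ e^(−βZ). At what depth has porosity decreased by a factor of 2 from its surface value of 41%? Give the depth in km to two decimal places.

phi/phi₀ = 1/2 ⇒ exp(−β·Z) = 1/2 ⇒ Z = ln(2) / β
Z = 0.6931 / 0.59 = 1.175 km

1.17 km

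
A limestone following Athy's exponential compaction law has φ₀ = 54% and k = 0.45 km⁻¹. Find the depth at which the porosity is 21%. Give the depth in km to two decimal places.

Invert Athy's law: Z = ln(φ₀/φ) / k
Z = ln(0.54/0.21) / 0.45 = ln(2.571) / 0.45 = 0.9445 / 0.45 = 2.099 km

2.10 km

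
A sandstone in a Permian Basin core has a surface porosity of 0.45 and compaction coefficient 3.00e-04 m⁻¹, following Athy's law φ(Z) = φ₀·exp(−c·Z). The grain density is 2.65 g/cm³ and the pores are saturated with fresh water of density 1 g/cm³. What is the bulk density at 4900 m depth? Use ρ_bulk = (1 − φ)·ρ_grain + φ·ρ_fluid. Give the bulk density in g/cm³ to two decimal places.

Working in km (1 km = 1000 m; c in km⁻¹ = c in m⁻¹ × 1000):
Porosity at depth: φ = 0.45·exp(−0.3×4.9) = 0.45×0.2299 = 0.1035
Bulk density: ρ_b = (1−φ)ρ_g + φ·ρ_f = 0.8965×2.65 + 0.1035×1
       = 2.376 + 0.103 = 2.479 g/cm³

2.48 g/cm³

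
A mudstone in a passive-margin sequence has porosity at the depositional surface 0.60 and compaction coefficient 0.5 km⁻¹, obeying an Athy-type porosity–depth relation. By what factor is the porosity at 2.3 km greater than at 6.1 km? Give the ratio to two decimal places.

φ(z₁)/φ(z₂) = e^(−c·z₁)/e^(−c·z₂) = e^{c(z₂−z₁)}
= exp(0.5 × 3.8) = exp(1.9) = 6.6859

6.69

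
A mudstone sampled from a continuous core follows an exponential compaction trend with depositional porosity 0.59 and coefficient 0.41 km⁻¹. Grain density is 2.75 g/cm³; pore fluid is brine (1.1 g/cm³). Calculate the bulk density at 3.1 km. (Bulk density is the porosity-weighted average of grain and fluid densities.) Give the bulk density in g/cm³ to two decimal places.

Porosity at depth: phi = 0.59·exp(−0.41×3.1) = 0.59×0.2806 = 0.1655
Bulk density: ρ_b = (1−phi)ρ_g + phi·ρ_f = 0.8345×2.75 + 0.1655×1.1
       = 2.295 + 0.182 = 2.477 g/cm³

2.48 g/cm³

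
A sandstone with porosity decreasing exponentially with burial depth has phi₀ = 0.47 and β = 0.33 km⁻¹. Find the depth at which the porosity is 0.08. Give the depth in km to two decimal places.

5.37 km

Invert Athy's law: Z = ln(phi₀/phi) / β
Z = ln(0.47/0.08) / 0.33 = ln(5.875) / 0.33 = 1.7707 / 0.33 = 5.366 km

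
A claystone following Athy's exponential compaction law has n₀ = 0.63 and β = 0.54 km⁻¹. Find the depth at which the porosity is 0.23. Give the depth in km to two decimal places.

Invert Athy's law: d = ln(n₀/n) / β
d = ln(0.63/0.23) / 0.54 = ln(2.739) / 0.54 = 1.0076 / 0.54 = 1.866 km

1.87 km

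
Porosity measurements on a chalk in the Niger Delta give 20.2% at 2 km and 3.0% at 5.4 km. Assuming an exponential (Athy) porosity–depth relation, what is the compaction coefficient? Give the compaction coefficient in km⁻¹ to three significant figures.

Athy: n(d) = n₀ e^(−βd) ⇒ n₁/n₂ = e^{β(d₂−d₁)} ⇒ β = ln(n₁/n₂)/(d₂−d₁)
β = ln(0.202/0.03) / (5.4 − 2) = ln(6.733) / 3.4 = 1.9071 / 3.4 = 0.5609 km⁻¹

0.561 km⁻¹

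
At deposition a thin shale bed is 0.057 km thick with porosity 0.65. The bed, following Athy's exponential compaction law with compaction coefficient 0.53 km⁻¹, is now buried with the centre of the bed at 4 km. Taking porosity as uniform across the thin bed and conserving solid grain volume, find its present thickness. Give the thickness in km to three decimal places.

Porosity at 4 km: φ = 0.65·exp(−0.53×4) = 0.0780
Solid-volume conservation: h(1−φ) = h₀(1−φ₀) ⇒ h = h₀·(1−φ₀)/(1−φ)
h = 0.057 × (1 − 0.65)/(1 − 0.0780) = 0.057 × 0.3796 = 0.0216 km

0.022 km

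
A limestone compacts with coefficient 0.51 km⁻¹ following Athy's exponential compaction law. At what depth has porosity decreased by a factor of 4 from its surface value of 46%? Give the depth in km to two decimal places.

phi/phi₀ = 1/4 ⇒ exp(−β·d) = 1/4 ⇒ d = ln(4) / β
d = 1.3863 / 0.51 = 2.718 km

2.72 km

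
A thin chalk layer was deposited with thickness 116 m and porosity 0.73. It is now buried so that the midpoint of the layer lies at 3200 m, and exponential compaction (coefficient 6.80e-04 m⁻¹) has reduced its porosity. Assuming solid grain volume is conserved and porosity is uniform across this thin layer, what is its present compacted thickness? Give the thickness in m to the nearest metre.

Working in km (1 km = 1000 m; c in km⁻¹ = c in m⁻¹ × 1000):
Porosity at 3.2 km: n = 0.73·exp(−0.68×3.2) = 0.0829
Solid-volume conservation: h(1−n) = h₀(1−n₀) ⇒ h = h₀·(1−n₀)/(1−n)
h = 0.116 × (1 − 0.73)/(1 − 0.0829) = 0.116 × 0.2944 = 0.0341 km

34 m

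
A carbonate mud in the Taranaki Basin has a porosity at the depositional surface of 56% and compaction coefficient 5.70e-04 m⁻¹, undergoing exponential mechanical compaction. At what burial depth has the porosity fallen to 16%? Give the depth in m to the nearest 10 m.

2200 m

Working in km (1 km = 1000 m; k in km⁻¹ = k in m⁻¹ × 1000):
Invert Athy's law: Z = ln(phi₀/phi) / k
Z = ln(0.56/0.16) / 0.57 = ln(3.5) / 0.57 = 1.2528 / 0.57 = 2.198 km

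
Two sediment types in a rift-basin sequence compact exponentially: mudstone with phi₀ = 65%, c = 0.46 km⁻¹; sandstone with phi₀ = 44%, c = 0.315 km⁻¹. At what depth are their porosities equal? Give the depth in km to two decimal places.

2.69 km

Set phi₀ₐ e^(−cₐz) = phi₀ᵦ e^(−cᵦz) ⇒ ln(phi₀ₐ/phi₀ᵦ) = (cₐ − cᵦ)·z
z = ln(0.65/0.44) / (0.46 − 0.315) = 0.3902 / 0.145 = 2.691 km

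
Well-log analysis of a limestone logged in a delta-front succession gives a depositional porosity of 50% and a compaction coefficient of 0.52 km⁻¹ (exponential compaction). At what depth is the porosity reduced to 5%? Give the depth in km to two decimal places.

4.43 km

Invert Athy's law: z = ln(φ₀/φ) / k
z = ln(0.5/0.05) / 0.52 = ln(10) / 0.52 = 2.3026 / 0.52 = 4.428 km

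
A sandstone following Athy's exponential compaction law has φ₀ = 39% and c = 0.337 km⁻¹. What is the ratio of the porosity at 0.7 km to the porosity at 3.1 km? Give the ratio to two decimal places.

φ(d₁)/φ(d₂) = e^(−c·d₁)/e^(−c·d₂) = e^{c(d₂−d₁)}
= exp(0.337 × 2.4) = exp(0.8088) = 2.2452

2.25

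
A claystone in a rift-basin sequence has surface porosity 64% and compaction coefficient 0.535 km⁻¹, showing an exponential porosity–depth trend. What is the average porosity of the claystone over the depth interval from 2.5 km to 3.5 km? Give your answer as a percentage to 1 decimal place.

⟨φ⟩ = (1/(d₂−d₁)) ∫ φ₀ e^(−cd) dd = φ₀·(e^(−c·d₁) − e^(−c·d₂)) / (c·(d₂−d₁))
e^(−0.535×2.5) = 0.2625; e^(−0.535×3.5) = 0.1537
⟨φ⟩ = 0.64 × (0.2625 − 0.1537) / (0.535 × 1) = 0.64 × 0.2033 = 0.1301

13.0%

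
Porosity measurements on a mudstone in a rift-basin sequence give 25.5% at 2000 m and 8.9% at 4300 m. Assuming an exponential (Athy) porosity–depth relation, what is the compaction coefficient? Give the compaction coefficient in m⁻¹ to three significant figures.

Working in km (1 km = 1000 m; c in km⁻¹ = c in m⁻¹ × 1000):
Athy: n(d) = n₀ e^(−cd) ⇒ n₁/n₂ = e^{c(d₂−d₁)} ⇒ c = ln(n₁/n₂)/(d₂−d₁)
c = ln(0.255/0.089) / (4.3 − 2) = ln(2.865) / 2.3 = 1.0526 / 2.3 = 0.4577 km⁻¹

0.000458 m⁻¹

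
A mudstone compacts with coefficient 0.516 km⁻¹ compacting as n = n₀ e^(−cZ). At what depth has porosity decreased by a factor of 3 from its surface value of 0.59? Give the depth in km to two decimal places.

n/n₀ = 1/3 ⇒ exp(−c·Z) = 1/3 ⇒ Z = ln(3) / c
Z = 1.0986 / 0.516 = 2.129 km

2.13 km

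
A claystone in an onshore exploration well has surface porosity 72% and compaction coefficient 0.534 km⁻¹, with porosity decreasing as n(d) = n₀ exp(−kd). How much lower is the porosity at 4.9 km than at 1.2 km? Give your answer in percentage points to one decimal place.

n(1.2) = 0.72·e^(−0.534×1.2) = 0.3793
n(4.9) = 0.72·e^(−0.534×4.9) = 0.0526
Δn = 0.3793 − 0.0526 = 0.3268

32.7 percentage points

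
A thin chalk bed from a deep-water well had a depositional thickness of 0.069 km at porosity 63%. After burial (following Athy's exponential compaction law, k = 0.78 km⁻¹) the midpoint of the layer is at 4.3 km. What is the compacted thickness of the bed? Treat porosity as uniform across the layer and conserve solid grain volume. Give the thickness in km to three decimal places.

0.026 km

Porosity at 4.3 km: phi = 0.63·exp(−0.78×4.3) = 0.0220
Solid-volume conservation: h(1−phi) = h₀(1−phi₀) ⇒ h = h₀·(1−phi₀)/(1−phi)
h = 0.069 × (1 − 0.63)/(1 − 0.0220) = 0.069 × 0.3783 = 0.0261 km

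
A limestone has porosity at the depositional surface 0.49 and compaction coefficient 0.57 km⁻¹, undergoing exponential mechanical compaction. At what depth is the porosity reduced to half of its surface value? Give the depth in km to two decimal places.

1.22 km

n/n₀ = 1/2 ⇒ exp(−β·d) = 1/2 ⇒ d = ln(2) / β
d = 0.6931 / 0.57 = 1.216 km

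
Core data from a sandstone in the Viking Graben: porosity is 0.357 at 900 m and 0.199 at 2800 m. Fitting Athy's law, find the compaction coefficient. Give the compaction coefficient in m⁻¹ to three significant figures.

Working in km (1 km = 1000 m; c in km⁻¹ = c in m⁻¹ × 1000):
Athy: phi(z) = phi₀ e^(−cz) ⇒ phi₁/phi₂ = e^{c(z₂−z₁)} ⇒ c = ln(phi₁/phi₂)/(z₂−z₁)
c = ln(0.357/0.199) / (2.8 − 0.9) = ln(1.794) / 1.9 = 0.5844 / 1.9 = 0.3076 km⁻¹

0.000308 m⁻¹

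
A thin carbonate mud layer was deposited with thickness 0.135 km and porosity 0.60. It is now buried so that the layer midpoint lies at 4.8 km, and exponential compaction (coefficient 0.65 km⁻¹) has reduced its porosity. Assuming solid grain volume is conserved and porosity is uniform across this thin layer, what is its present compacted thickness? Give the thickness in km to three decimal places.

Porosity at 4.8 km: n = 0.6·exp(−0.65×4.8) = 0.0265
Solid-volume conservation: h(1−n) = h₀(1−n₀) ⇒ h = h₀·(1−n₀)/(1−n)
h = 0.135 × (1 − 0.6)/(1 − 0.0265) = 0.135 × 0.4109 = 0.0555 km

0.055 km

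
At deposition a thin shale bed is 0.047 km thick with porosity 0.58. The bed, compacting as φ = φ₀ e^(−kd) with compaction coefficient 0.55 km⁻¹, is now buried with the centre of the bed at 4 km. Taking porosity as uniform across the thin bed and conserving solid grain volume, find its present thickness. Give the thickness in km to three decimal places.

0.021 km

Porosity at 4 km: φ = 0.58·exp(−0.55×4) = 0.0643
Solid-volume conservation: h(1−φ) = h₀(1−φ₀) ⇒ h = h₀·(1−φ₀)/(1−φ)
h = 0.047 × (1 − 0.58)/(1 − 0.0643) = 0.047 × 0.4488 = 0.0211 km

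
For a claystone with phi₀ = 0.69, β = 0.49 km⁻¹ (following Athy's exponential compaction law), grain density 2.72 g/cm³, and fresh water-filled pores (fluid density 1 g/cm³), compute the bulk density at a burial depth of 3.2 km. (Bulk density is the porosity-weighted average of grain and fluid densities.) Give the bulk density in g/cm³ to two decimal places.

2.47 g/cm³

Porosity at depth: phi = 0.69·exp(−0.49×3.2) = 0.69×0.2085 = 0.1438
Bulk density: ρ_b = (1−phi)ρ_g + phi·ρ_f = 0.8562×2.72 + 0.1438×1
       = 2.329 + 0.144 = 2.473 g/cm³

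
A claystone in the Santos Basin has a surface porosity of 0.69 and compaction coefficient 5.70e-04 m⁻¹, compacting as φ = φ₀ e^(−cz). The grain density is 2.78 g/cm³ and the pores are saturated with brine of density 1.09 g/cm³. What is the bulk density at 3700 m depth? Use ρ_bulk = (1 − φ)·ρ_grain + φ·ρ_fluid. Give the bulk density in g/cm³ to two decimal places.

Working in km (1 km = 1000 m; c in km⁻¹ = c in m⁻¹ × 1000):
Porosity at depth: φ = 0.69·exp(−0.57×3.7) = 0.69×0.1214 = 0.0837
Bulk density: ρ_b = (1−φ)ρ_g + φ·ρ_f = 0.9163×2.78 + 0.0837×1.09
       = 2.547 + 0.091 = 2.638 g/cm³

2.64 g/cm³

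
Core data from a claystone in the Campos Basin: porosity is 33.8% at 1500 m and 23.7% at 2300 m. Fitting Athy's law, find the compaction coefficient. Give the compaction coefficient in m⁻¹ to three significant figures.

Working in km (1 km = 1000 m; c in km⁻¹ = c in m⁻¹ × 1000):
Athy: phi(d) = phi₀ e^(−cd) ⇒ phi₁/phi₂ = e^{c(d₂−d₁)} ⇒ c = ln(phi₁/phi₂)/(d₂−d₁)
c = ln(0.338/0.237) / (2.3 − 1.5) = ln(1.426) / 0.8 = 0.3550 / 0.8 = 0.4437 km⁻¹

0.000444 m⁻¹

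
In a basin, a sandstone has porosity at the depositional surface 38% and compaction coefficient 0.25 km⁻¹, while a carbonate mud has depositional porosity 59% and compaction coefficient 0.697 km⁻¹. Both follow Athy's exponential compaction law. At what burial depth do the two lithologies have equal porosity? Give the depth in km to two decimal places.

Set phi₀ₐ e^(−cₐZ) = phi₀ᵦ e^(−cᵦZ) ⇒ ln(phi₀ₐ/phi₀ᵦ) = (cₐ − cᵦ)·Z
Z = ln(0.38/0.59) / (0.25 − 0.697) = -0.4400 / -0.447 = 0.984 km

0.98 km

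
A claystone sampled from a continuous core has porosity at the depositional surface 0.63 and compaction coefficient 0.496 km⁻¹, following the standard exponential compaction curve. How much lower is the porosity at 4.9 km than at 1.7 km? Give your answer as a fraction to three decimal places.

φ(1.7) = 0.63·e^(−0.496×1.7) = 0.2711
φ(4.9) = 0.63·e^(−0.496×4.9) = 0.0554
Δφ = 0.2711 − 0.0554 = 0.2157

0.216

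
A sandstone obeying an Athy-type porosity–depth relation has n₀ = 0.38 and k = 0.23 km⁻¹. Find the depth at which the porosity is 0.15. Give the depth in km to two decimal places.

Invert Athy's law: d = ln(n₀/n) / k
d = ln(0.38/0.15) / 0.23 = ln(2.533) / 0.23 = 0.9295 / 0.23 = 4.041 km

4.04 km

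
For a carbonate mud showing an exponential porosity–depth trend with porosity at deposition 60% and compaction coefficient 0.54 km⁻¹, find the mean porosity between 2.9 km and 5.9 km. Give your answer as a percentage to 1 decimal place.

⟨φ⟩ = (1/(z₂−z₁)) ∫ φ₀ e^(−kz) dz = φ₀·(e^(−k·z₁) − e^(−k·z₂)) / (k·(z₂−z₁))
e^(−0.54×2.9) = 0.2089; e^(−0.54×5.9) = 0.0413
⟨φ⟩ = 0.6 × (0.2089 − 0.0413) / (0.54 × 3) = 0.6 × 0.1034 = 0.0621

6.2%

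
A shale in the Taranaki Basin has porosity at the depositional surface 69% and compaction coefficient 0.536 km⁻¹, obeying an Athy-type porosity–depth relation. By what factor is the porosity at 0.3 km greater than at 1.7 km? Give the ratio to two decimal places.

φ(Z₁)/φ(Z₂) = e^(−c·Z₁)/e^(−c·Z₂) = e^{c(Z₂−Z₁)}
= exp(0.536 × 1.4) = exp(0.7504) = 2.1178

2.12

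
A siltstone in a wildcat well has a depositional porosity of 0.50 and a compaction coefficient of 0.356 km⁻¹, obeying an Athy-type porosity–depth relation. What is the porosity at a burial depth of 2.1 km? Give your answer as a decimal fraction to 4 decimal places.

0.2368

phi = phi₀·exp(−β·Z) = 0.5 × exp(−0.356 × 2.1) = 0.5 × exp(−0.7476)
  = 0.5 × 0.4735 = 0.2368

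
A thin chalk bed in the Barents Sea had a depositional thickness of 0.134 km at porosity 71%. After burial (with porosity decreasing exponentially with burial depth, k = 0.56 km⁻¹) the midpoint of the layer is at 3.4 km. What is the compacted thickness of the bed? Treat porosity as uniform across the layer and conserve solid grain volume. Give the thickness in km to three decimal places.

0.043 km

Porosity at 3.4 km: phi = 0.71·exp(−0.56×3.4) = 0.1058
Solid-volume conservation: h(1−phi) = h₀(1−phi₀) ⇒ h = h₀·(1−phi₀)/(1−phi)
h = 0.134 × (1 − 0.71)/(1 − 0.1058) = 0.134 × 0.3243 = 0.0435 km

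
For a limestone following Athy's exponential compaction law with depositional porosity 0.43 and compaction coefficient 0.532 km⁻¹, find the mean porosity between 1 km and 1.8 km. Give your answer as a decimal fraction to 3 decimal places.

⟨phi⟩ = (1/(d₂−d₁)) ∫ phi₀ e^(−cd) dd = phi₀·(e^(−c·d₁) − e^(−c·d₂)) / (c·(d₂−d₁))
e^(−0.532×1) = 0.5874; e^(−0.532×1.8) = 0.3838
⟨phi⟩ = 0.43 × (0.5874 − 0.3838) / (0.532 × 0.8) = 0.43 × 0.4784 = 0.2057

0.206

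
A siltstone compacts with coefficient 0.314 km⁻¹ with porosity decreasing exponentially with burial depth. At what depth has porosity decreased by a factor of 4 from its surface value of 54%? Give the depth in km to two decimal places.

4.41 km

phi/phi₀ = 1/4 ⇒ exp(−k·Z) = 1/4 ⇒ Z = ln(4) / k
Z = 1.3863 / 0.314 = 4.415 km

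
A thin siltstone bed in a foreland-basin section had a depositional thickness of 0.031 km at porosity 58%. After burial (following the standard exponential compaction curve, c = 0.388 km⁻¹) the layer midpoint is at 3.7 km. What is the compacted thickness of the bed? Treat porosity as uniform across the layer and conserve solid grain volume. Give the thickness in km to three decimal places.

0.015 km

Porosity at 3.7 km: n = 0.58·exp(−0.388×3.7) = 0.1380
Solid-volume conservation: h(1−n) = h₀(1−n₀) ⇒ h = h₀·(1−n₀)/(1−n)
h = 0.031 × (1 − 0.58)/(1 − 0.1380) = 0.031 × 0.4873 = 0.0151 km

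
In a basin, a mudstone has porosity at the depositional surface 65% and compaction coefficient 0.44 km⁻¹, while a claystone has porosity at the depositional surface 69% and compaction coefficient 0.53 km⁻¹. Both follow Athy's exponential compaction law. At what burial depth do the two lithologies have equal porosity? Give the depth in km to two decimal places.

0.66 km

Set n₀ₐ e^(−βₐZ) = n₀ᵦ e^(−βᵦZ) ⇒ ln(n₀ₐ/n₀ᵦ) = (βₐ − βᵦ)·Z
Z = ln(0.65/0.69) / (0.44 − 0.53) = -0.0597 / -0.09 = 0.664 km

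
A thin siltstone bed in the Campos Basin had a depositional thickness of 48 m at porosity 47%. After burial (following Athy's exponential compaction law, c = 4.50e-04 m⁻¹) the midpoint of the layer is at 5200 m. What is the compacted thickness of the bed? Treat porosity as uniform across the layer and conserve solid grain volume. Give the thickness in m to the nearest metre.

Working in km (1 km = 1000 m; c in km⁻¹ = c in m⁻¹ × 1000):
Porosity at 5.2 km: φ = 0.47·exp(−0.45×5.2) = 0.0453
Solid-volume conservation: h(1−φ) = h₀(1−φ₀) ⇒ h = h₀·(1−φ₀)/(1−φ)
h = 0.048 × (1 − 0.47)/(1 − 0.0453) = 0.048 × 0.5551 = 0.0266 km

27 m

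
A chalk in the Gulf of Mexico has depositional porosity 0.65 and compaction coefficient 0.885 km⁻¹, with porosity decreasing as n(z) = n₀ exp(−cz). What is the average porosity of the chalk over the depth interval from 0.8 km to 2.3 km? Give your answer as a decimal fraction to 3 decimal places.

⟨n⟩ = (1/(z₂−z₁)) ∫ n₀ e^(−cz) dz = n₀·(e^(−c·z₁) − e^(−c·z₂)) / (c·(z₂−z₁))
e^(−0.885×0.8) = 0.4926; e^(−0.885×2.3) = 0.1306
⟨n⟩ = 0.65 × (0.4926 − 0.1306) / (0.885 × 1.5) = 0.65 × 0.2727 = 0.1773

0.177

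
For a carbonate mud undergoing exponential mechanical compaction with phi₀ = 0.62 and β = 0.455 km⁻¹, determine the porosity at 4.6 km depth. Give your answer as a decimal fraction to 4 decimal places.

phi = phi₀·exp(−β·Z) = 0.62 × exp(−0.455 × 4.6) = 0.62 × exp(−2.093)
  = 0.62 × 0.1233 = 0.0765

0.0765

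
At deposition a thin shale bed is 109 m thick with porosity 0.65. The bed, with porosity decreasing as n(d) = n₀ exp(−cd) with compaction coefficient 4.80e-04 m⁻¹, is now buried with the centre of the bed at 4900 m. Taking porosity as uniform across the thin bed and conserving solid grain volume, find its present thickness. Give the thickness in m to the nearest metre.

Working in km (1 km = 1000 m; c in km⁻¹ = c in m⁻¹ × 1000):
Porosity at 4.9 km: n = 0.65·exp(−0.48×4.9) = 0.0619
Solid-volume conservation: h(1−n) = h₀(1−n₀) ⇒ h = h₀·(1−n₀)/(1−n)
h = 0.109 × (1 − 0.65)/(1 − 0.0619) = 0.109 × 0.3731 = 0.0407 km

41 m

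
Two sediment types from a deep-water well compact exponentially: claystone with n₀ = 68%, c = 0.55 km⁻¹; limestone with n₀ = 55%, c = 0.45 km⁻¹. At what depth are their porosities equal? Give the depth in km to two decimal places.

Set n₀ₐ e^(−cₐz) = n₀ᵦ e^(−cᵦz) ⇒ ln(n₀ₐ/n₀ᵦ) = (cₐ − cᵦ)·z
z = ln(0.68/0.55) / (0.55 − 0.45) = 0.2122 / 0.1 = 2.122 km

2.12 km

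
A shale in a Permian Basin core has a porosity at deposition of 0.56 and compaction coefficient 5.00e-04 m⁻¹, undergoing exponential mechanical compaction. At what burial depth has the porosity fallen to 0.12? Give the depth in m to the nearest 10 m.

Working in km (1 km = 1000 m; c in km⁻¹ = c in m⁻¹ × 1000):
Invert Athy's law: d = ln(phi₀/phi) / c
d = ln(0.56/0.12) / 0.5 = ln(4.667) / 0.5 = 1.5404 / 0.5 = 3.081 km

3080 m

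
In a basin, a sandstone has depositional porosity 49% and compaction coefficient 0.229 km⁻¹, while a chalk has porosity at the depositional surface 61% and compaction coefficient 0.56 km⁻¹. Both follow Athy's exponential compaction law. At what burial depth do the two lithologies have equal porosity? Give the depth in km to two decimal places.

Set φ₀ₐ e^(−kₐZ) = φ₀ᵦ e^(−kᵦZ) ⇒ ln(φ₀ₐ/φ₀ᵦ) = (kₐ − kᵦ)·Z
Z = ln(0.49/0.61) / (0.229 − 0.56) = -0.2191 / -0.331 = 0.662 km

0.66 km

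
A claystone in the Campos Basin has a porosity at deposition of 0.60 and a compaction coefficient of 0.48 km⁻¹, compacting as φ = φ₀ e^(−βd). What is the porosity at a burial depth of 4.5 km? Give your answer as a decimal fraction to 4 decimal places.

0.0692

φ = φ₀·exp(−β·d) = 0.6 × exp(−0.48 × 4.5) = 0.6 × exp(−2.16)
  = 0.6 × 0.1153 = 0.0692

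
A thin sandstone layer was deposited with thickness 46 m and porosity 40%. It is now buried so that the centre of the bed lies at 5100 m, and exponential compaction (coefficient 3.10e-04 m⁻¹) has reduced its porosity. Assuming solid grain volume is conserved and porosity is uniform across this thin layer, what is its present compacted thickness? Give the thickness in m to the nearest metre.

Working in km (1 km = 1000 m; k in km⁻¹ = k in m⁻¹ × 1000):
Porosity at 5.1 km: phi = 0.4·exp(−0.31×5.1) = 0.0823
Solid-volume conservation: h(1−phi) = h₀(1−phi₀) ⇒ h = h₀·(1−phi₀)/(1−phi)
h = 0.046 × (1 − 0.4)/(1 − 0.0823) = 0.046 × 0.6538 = 0.0301 km

30 m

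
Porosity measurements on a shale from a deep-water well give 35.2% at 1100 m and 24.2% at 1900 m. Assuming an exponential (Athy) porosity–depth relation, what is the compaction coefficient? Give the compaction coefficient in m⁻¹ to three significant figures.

0.000468 m⁻¹

Working in km (1 km = 1000 m; k in km⁻¹ = k in m⁻¹ × 1000):
Athy: n(z) = n₀ e^(−kz) ⇒ n₁/n₂ = e^{k(z₂−z₁)} ⇒ k = ln(n₁/n₂)/(z₂−z₁)
k = ln(0.352/0.242) / (1.9 − 1.1) = ln(1.455) / 0.8 = 0.3747 / 0.8 = 0.4684 km⁻¹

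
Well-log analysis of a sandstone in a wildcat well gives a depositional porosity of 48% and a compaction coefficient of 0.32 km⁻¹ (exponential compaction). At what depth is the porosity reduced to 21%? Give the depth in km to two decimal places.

2.58 km

Invert Athy's law: Z = ln(φ₀/φ) / β
Z = ln(0.48/0.21) / 0.32 = ln(2.286) / 0.32 = 0.8267 / 0.32 = 2.583 km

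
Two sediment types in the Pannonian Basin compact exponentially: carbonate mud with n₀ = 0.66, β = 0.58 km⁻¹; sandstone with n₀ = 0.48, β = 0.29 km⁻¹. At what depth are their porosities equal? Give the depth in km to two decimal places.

1.10 km

Set n₀ₐ e^(−βₐz) = n₀ᵦ e^(−βᵦz) ⇒ ln(n₀ₐ/n₀ᵦ) = (βₐ − βᵦ)·z
z = ln(0.66/0.48) / (0.58 − 0.29) = 0.3185 / 0.29 = 1.098 km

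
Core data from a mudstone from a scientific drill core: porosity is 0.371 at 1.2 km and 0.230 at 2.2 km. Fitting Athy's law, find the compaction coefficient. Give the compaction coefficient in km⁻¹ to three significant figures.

Athy: n(d) = n₀ e^(−βd) ⇒ n₁/n₂ = e^{β(d₂−d₁)} ⇒ β = ln(n₁/n₂)/(d₂−d₁)
β = ln(0.371/0.23) / (2.2 − 1.2) = ln(1.613) / 1 = 0.4781 / 1 = 0.4781 km⁻¹

0.478 km⁻¹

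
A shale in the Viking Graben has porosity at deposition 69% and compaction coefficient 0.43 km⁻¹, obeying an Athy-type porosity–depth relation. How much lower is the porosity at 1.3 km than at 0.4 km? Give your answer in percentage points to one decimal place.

phi(0.4) = 0.69·e^(−0.43×0.4) = 0.5810
phi(1.3) = 0.69·e^(−0.43×1.3) = 0.3945
Δphi = 0.5810 − 0.3945 = 0.1864

18.6 percentage points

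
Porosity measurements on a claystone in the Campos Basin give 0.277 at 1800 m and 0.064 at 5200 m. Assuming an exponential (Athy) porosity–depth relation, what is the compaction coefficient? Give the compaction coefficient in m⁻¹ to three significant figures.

0.000431 m⁻¹

Working in km (1 km = 1000 m; β in km⁻¹ = β in m⁻¹ × 1000):
Athy: φ(Z) = φ₀ e^(−βZ) ⇒ φ₁/φ₂ = e^{β(Z₂−Z₁)} ⇒ β = ln(φ₁/φ₂)/(Z₂−Z₁)
β = ln(0.277/0.064) / (5.2 − 1.8) = ln(4.328) / 3.4 = 1.4651 / 3.4 = 0.4309 km⁻¹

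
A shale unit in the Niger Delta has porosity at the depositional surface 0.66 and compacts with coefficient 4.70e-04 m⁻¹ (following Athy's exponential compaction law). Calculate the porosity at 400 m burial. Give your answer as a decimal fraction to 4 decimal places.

Working in km (1 km = 1000 m; β in km⁻¹ = β in m⁻¹ × 1000):
φ = φ₀·exp(−β·z) = 0.66 × exp(−0.47 × 0.4) = 0.66 × exp(−0.188)
  = 0.66 × 0.8286 = 0.5469

0.5469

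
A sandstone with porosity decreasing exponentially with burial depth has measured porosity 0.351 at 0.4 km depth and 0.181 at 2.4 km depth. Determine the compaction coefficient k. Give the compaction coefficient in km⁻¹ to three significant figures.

0.331 km⁻¹

Athy: φ(d) = φ₀ e^(−kd) ⇒ φ₁/φ₂ = e^{k(d₂−d₁)} ⇒ k = ln(φ₁/φ₂)/(d₂−d₁)
k = ln(0.351/0.181) / (2.4 − 0.4) = ln(1.939) / 2 = 0.6623 / 2 = 0.3311 km⁻¹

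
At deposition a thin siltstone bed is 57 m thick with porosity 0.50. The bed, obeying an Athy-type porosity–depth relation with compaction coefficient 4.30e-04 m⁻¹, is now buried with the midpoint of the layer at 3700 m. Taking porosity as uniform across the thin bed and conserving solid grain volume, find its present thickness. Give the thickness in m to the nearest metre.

32 m

Working in km (1 km = 1000 m; β in km⁻¹ = β in m⁻¹ × 1000):
Porosity at 3.7 km: n = 0.5·exp(−0.43×3.7) = 0.1019
Solid-volume conservation: h(1−n) = h₀(1−n₀) ⇒ h = h₀·(1−n₀)/(1−n)
h = 0.057 × (1 − 0.5)/(1 − 0.1019) = 0.057 × 0.5567 = 0.0317 km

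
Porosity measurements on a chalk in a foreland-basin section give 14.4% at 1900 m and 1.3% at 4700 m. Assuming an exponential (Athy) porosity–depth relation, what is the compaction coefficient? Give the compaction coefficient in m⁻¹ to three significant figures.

0.000859 m⁻¹

Working in km (1 km = 1000 m; k in km⁻¹ = k in m⁻¹ × 1000):
Athy: n(Z) = n₀ e^(−kZ) ⇒ n₁/n₂ = e^{k(Z₂−Z₁)} ⇒ k = ln(n₁/n₂)/(Z₂−Z₁)
k = ln(0.144/0.013) / (4.7 − 1.9) = ln(11.08) / 2.8 = 2.4049 / 2.8 = 0.8589 km⁻¹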